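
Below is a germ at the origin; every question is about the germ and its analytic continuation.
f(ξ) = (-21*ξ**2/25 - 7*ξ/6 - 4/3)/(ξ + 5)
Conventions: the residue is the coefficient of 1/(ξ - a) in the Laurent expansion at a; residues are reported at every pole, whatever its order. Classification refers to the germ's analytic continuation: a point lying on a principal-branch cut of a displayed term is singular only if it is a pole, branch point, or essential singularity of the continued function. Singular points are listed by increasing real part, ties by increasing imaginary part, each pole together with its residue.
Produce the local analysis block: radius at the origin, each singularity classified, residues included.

Radius of convergence at 0: 5.
At -5: a pole of order 1; residue -33/2.

Denominator factor (ξ + 5): pole of order 1 at -5, modulus 5.
The radius of convergence is the smallest modulus among the singular points: 5.
At the order-1 pole -5 set g(ξ) = (ξ - (-5))*f(ξ) = -21*ξ**2/25 - 7*ξ/6 - 4/3.
Simple pole: residue = g(a) at a = -5, which is -33/2.


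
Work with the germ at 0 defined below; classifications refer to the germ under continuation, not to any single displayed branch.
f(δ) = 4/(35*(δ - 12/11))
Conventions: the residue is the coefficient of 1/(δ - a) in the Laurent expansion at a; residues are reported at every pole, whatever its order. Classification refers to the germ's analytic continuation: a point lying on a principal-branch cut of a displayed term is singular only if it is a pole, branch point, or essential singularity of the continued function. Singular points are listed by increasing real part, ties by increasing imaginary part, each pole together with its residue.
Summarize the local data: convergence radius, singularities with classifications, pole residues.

Denominator factor (δ - 12/11): pole of order 1 at 12/11, modulus 12/11.
The radius of convergence is the smallest modulus among the singular points: 12/11.
At the order-1 pole 12/11 set g(δ) = (δ - (12/11))*f(δ) = 4/35.
Simple pole: residue = g(a) at a = 12/11, which is 4/35.

Radius of convergence at 0: 12/11.
At 12/11: a pole of order 1; residue 4/35.


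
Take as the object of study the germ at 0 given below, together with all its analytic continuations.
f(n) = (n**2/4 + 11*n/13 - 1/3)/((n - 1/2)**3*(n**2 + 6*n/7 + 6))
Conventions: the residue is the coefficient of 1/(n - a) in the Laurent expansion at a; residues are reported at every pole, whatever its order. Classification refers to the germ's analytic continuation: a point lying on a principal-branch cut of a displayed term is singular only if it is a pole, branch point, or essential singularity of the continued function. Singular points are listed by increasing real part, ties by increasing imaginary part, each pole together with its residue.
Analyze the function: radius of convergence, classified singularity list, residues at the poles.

Radius of convergence at 0: 1/2.
At (-3/7) - ((1/7)*sqrt(285))*i: a pole of order 1; residue (419006/85009639) - ((132673856/72683241345)*sqrt(285))*i.
At (-3/7) + ((1/7)*sqrt(285))*i: a pole of order 1; residue (419006/85009639) + ((132673856/72683241345)*sqrt(285))*i.
At 1/2: a pole of order 3; residue -838012/85009639.

Denominator factor (n - 1/2)^3: pole of order 3 at 1/2, modulus 1/2.
Denominator factor (n**2 + 6*n/7 + 6): discriminant -1140/49, complex-conjugate roots (-3/7) + ((1/7)*sqrt(285))*i and (-3/7) - ((1/7)*sqrt(285))*i; poles of order 1, moduli sqrt(6) and sqrt(6).
The radius of convergence is the smallest modulus among the singular points: 1/2.
The factor n**2 + 6*n/7 + 6 splits as (n - a)(n - a') with a = (-3/7) - ((1/7)*sqrt(285))*i, a' = (-3/7) + ((1/7)*sqrt(285))*i. At the order-1 pole a set g(n) = (n - a)*f(n) = [(n**2/4 + 11*n/13 - 1/3)/(n - 1/2)**3] / (n - a').
Simple pole: residue = g(a) at a = (-3/7) - ((1/7)*sqrt(285))*i, which is (419006/85009639) - ((132673856/72683241345)*sqrt(285))*i.
The factor n**2 + 6*n/7 + 6 splits as (n - a)(n - a') with a = (-3/7) + ((1/7)*sqrt(285))*i, a' = (-3/7) - ((1/7)*sqrt(285))*i. At the order-1 pole a set g(n) = (n - a)*f(n) = [(n**2/4 + 11*n/13 - 1/3)/(n - 1/2)**3] / (n - a').
Simple pole: residue = g(a) at a = (-3/7) + ((1/7)*sqrt(285))*i, which is (419006/85009639) + ((132673856/72683241345)*sqrt(285))*i.
At the order-3 pole 1/2 set g(n) = (n - (1/2))^3*f(n) = (n**2/4 + 11*n/13 - 1/3)/(n**2 + 6*n/7 + 6).
Order-3 pole: residue = g''(a)/2; g''(1/2) = -1676024/85009639, so the residue is -838012/85009639.
List the singular points by increasing real part (a conjugate pair: the negative imaginary part first).


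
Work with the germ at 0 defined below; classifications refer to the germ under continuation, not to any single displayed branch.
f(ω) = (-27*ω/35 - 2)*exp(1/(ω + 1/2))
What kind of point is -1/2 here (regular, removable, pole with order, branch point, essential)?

The point is an essential singularity.

The exponent 1/(ω - (-1/2)) has a pole at -1/2, so exp(1/(ω - (-1/2))) takes every nonzero value near it: an essential singularity (not a pole of any order).


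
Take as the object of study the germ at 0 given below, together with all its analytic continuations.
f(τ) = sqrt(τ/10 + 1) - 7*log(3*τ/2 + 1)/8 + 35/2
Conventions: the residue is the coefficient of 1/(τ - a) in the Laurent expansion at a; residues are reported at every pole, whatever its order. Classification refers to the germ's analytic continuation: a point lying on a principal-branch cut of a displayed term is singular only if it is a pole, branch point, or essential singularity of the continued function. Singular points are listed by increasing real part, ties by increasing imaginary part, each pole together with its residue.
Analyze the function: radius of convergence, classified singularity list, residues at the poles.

Radius of convergence at 0: 2/3.
At -10: an algebraic (square-root) branch point.
At -2/3: a logarithmic branch point.

Branch term (-7/8)*log(1 - τ/(-2/3)): its argument vanishes at τ = -2/3, a logarithmic branch point, modulus 2/3.
Branch term (1)*sqrt(1 - τ/(-10)): its argument vanishes at τ = -10, a square-root branch point, modulus 10.
The radius of convergence is the smallest modulus among the singular points: 2/3.
List the singular points by increasing real part (a conjugate pair: the negative imaginary part first).


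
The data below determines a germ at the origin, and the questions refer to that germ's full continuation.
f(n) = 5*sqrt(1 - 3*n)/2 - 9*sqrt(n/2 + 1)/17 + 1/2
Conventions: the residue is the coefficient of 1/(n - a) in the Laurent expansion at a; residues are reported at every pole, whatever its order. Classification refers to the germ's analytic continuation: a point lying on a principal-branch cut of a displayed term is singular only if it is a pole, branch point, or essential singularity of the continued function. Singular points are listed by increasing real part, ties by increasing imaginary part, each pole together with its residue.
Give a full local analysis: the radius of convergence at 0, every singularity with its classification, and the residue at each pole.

Branch term (5/2)*sqrt(1 - n/(1/3)): its argument vanishes at n = 1/3, a square-root branch point, modulus 1/3.
Branch term (-9/17)*sqrt(1 - n/(-2)): its argument vanishes at n = -2, a square-root branch point, modulus 2.
The radius of convergence is the smallest modulus among the singular points: 1/3.
List the singular points by increasing real part (a conjugate pair: the negative imaginary part first).

Radius of convergence at 0: 1/3.
At -2: an algebraic (square-root) branch point.
At 1/3: an algebraic (square-root) branch point.


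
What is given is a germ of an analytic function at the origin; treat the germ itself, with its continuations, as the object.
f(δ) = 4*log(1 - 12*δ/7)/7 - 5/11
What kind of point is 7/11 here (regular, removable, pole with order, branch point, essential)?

There is no denominator, hence no pole anywhere.
Branch term log(1 - δ/(7/12)): argument at 7/11 is -1/11, nonzero, so 7/11 is not its branch point (a point on a principal cut is still regular for the continued germ).
So the germ continues analytically to 7/11.

The point is a regular point.


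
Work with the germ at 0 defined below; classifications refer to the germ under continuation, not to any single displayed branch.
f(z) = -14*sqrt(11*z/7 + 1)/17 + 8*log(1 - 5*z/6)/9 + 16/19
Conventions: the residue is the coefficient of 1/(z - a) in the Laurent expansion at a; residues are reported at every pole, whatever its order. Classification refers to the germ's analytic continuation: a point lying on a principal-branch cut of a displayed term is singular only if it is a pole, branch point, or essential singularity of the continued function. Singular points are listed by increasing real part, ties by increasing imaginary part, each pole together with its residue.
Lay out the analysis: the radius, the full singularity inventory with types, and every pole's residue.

Branch term (8/9)*log(1 - z/(6/5)): its argument vanishes at z = 6/5, a logarithmic branch point, modulus 6/5.
Branch term (-14/17)*sqrt(1 - z/(-7/11)): its argument vanishes at z = -7/11, a square-root branch point, modulus 7/11.
The radius of convergence is the smallest modulus among the singular points: 7/11.
List the singular points by increasing real part (a conjugate pair: the negative imaginary part first).

Radius of convergence at 0: 7/11.
At -7/11: an algebraic (square-root) branch point.
At 6/5: a logarithmic branch point.


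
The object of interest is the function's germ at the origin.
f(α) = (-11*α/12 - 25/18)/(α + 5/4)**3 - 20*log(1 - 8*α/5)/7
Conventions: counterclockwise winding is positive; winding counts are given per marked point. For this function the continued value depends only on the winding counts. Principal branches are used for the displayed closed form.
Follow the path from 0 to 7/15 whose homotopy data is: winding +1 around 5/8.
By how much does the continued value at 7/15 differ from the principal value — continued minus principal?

The rational part is single-valued and drops out of the difference; each branch term changes only by its own monodromy.
(-20/7)*log(1 - α/(5/8)): each positive loop around 5/8 adds 2*pi*i to the log, so winding +1 contributes (-20/7)*(1)*2*pi*i = -(40/7)*pi*i.
Summing the contributions at α = 7/15 gives -(40/7)*pi*i.

Continued minus principal equals -(40/7)*pi*i.


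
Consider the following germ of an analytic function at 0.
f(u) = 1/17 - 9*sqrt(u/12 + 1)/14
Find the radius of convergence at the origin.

Branch term (-9/14)*sqrt(1 - u/(-12)): its argument vanishes at u = -12, a square-root branch point, modulus 12.
The radius of convergence is the smallest modulus among the singular points: 12.

The radius of convergence is 12.


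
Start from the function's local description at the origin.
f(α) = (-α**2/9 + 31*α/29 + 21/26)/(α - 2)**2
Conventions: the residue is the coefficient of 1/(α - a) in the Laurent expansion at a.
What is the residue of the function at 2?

At the order-2 pole 2 set g(α) = (α - (2))^2*f(α) = -α**2/9 + 31*α/29 + 21/26.
Order-2 pole: residue = g'(a); g'(2) = 163/261, so the residue is 163/261.

The residue is 163/261.


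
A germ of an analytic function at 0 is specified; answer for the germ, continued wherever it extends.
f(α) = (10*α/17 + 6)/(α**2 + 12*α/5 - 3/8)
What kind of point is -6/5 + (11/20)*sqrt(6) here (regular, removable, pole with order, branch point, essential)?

The point is a pole of order 1.

The denominator factor α**2 + 12*α/5 - 3/8 vanishes at -6/5 + (11/20)*sqrt(6) and appears to the power 1; the numerator there equals 90/17 + (11/34)*sqrt(6), nonzero, and no other factor vanishes.
Hence a pole whose order is the multiplicity, 1.


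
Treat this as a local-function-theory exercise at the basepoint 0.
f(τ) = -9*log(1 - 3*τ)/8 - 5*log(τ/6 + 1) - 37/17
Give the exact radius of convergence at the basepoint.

Branch term (-9/8)*log(1 - τ/(1/3)): its argument vanishes at τ = 1/3, a logarithmic branch point, modulus 1/3.
Branch term (-5)*log(1 - τ/(-6)): its argument vanishes at τ = -6, a logarithmic branch point, modulus 6.
The radius of convergence is the smallest modulus among the singular points: 1/3.

The radius of convergence is 1/3.


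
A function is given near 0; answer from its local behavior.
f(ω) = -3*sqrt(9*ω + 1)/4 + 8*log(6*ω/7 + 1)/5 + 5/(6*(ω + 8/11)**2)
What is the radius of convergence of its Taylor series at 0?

The radius of convergence is 1/9.

Denominator factor (ω + 8/11)^2: pole of order 2 at -8/11, modulus 8/11.
Branch term (8/5)*log(1 - ω/(-7/6)): its argument vanishes at ω = -7/6, a logarithmic branch point, modulus 7/6.
Branch term (-3/4)*sqrt(1 - ω/(-1/9)): its argument vanishes at ω = -1/9, a square-root branch point, modulus 1/9.
The radius of convergence is the smallest modulus among the singular points: 1/9.


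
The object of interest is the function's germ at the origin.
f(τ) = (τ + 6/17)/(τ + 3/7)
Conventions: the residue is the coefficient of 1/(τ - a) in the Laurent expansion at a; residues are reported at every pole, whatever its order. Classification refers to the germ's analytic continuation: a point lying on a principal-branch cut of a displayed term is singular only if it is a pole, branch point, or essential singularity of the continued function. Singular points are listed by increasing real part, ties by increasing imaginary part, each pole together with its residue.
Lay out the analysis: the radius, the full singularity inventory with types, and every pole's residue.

Denominator factor (τ + 3/7): pole of order 1 at -3/7, modulus 3/7.
The radius of convergence is the smallest modulus among the singular points: 3/7.
At the order-1 pole -3/7 set g(τ) = (τ - (-3/7))*f(τ) = τ + 6/17.
Simple pole: residue = g(a) at a = -3/7, which is -9/119.

Radius of convergence at 0: 3/7.
At -3/7: a pole of order 1; residue -9/119.


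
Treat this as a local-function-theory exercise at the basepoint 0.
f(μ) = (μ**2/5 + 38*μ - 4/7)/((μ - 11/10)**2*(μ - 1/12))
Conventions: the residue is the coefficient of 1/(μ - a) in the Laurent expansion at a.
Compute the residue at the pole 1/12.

At the order-1 pole 1/12 set g(μ) = (μ - (1/12))*f(μ) = (μ**2/5 + 38*μ - 4/7)/(μ - 11/10)**2.
Simple pole: residue = g(a) at a = 1/12, which is 65435/26047.

The residue is 65435/26047.


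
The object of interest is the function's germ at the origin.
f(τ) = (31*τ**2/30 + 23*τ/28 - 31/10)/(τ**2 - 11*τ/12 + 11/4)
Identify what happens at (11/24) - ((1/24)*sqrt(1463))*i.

The denominator factor τ**2 - 11*τ/12 + 11/4 vanishes at (11/24) - ((1/24)*sqrt(1463))*i and appears to the power 1; the numerator there equals (-62065/12096) - ((4457/60480)*sqrt(1463))*i, nonzero, and no other factor vanishes.
Hence a pole whose order is the multiplicity, 1.

The point is a pole of order 1.


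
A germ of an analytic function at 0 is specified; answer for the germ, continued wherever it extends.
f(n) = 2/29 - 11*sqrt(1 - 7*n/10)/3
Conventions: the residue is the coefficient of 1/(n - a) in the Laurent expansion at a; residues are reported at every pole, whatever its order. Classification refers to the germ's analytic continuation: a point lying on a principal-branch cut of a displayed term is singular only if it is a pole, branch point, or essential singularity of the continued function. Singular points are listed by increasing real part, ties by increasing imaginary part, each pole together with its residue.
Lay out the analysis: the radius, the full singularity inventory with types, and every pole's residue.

Radius of convergence at 0: 10/7.
At 10/7: an algebraic (square-root) branch point.

Branch term (-11/3)*sqrt(1 - n/(10/7)): its argument vanishes at n = 10/7, a square-root branch point, modulus 10/7.
The radius of convergence is the smallest modulus among the singular points: 10/7.


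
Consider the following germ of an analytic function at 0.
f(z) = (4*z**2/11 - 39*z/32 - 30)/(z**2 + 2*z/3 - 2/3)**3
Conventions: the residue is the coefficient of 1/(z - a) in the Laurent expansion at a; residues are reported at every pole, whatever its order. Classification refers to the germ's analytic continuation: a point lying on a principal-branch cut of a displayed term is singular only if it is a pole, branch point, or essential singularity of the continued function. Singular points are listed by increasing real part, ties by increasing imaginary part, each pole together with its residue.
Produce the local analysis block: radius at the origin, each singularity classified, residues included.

Radius of convergence at 0: -1/3 + (1/3)*sqrt(7).
At -1/3 - (1/3)*sqrt(7): a pole of order 3; residue (1086831/275968)*sqrt(7).
At -1/3 + (1/3)*sqrt(7): a pole of order 3; residue -(1086831/275968)*sqrt(7).


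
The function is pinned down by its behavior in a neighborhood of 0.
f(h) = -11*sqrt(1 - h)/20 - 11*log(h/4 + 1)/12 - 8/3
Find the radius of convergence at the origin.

Branch term (-11/20)*sqrt(1 - h/(1)): its argument vanishes at h = 1, a square-root branch point, modulus 1.
Branch term (-11/12)*log(1 - h/(-4)): its argument vanishes at h = -4, a logarithmic branch point, modulus 4.
The radius of convergence is the smallest modulus among the singular points: 1.

The radius of convergence is 1.


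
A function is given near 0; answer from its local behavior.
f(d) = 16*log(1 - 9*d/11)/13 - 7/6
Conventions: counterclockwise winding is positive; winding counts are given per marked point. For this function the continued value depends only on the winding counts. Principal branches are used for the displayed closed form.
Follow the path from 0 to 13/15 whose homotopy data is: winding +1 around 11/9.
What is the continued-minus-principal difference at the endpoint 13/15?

Continued minus principal equals (32/13)*pi*i.

The rational part is single-valued and drops out of the difference; each branch term changes only by its own monodromy.
(16/13)*log(1 - d/(11/9)): each positive loop around 11/9 adds 2*pi*i to the log, so winding +1 contributes (16/13)*(1)*2*pi*i = (32/13)*pi*i.
Summing the contributions at d = 13/15 gives (32/13)*pi*i.


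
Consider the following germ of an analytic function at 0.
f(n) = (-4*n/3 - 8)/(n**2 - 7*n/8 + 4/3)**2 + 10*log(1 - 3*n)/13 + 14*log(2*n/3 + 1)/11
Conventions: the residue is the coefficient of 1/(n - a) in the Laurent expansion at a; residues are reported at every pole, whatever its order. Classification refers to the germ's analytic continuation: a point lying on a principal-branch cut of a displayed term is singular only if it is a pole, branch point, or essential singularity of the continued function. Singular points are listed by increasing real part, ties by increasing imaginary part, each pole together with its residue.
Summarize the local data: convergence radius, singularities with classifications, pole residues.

Denominator factor (n**2 - 7*n/8 + 4/3)^2: discriminant -877/192, complex-conjugate roots (7/16) + ((1/48)*sqrt(2631))*i and (7/16) - ((1/48)*sqrt(2631))*i; poles of order 2, moduli (2/3)*sqrt(3) and (2/3)*sqrt(3).
Branch term (10/13)*log(1 - n/(1/3)): its argument vanishes at n = 1/3, a logarithmic branch point, modulus 1/3.
Branch term (14/11)*log(1 - n/(-3/2)): its argument vanishes at n = -3/2, a logarithmic branch point, modulus 3/2.
The radius of convergence is the smallest modulus among the singular points: 1/3.
The branch terms are analytic at (7/16) - ((1/48)*sqrt(2631))*i and contribute nothing to the residue; only the rational part matters.
The factor n**2 - 7*n/8 + 4/3 splits as (n - a)(n - a') with a = (7/16) - ((1/48)*sqrt(2631))*i, a' = (7/16) + ((1/48)*sqrt(2631))*i. At the order-2 pole a set g(n) = (n - a)^2*(rational part) = [-4*n/3 - 8] / (n - a')^2.
Order-2 pole: residue = g'(a); g'((7/16) - ((1/48)*sqrt(2631))*i) = -((26368/769129)*sqrt(2631))*i, so the residue is -((26368/769129)*sqrt(2631))*i.
The branch terms are analytic at (7/16) + ((1/48)*sqrt(2631))*i and contribute nothing to the residue; only the rational part matters.
The factor n**2 - 7*n/8 + 4/3 splits as (n - a)(n - a') with a = (7/16) + ((1/48)*sqrt(2631))*i, a' = (7/16) - ((1/48)*sqrt(2631))*i. At the order-2 pole a set g(n) = (n - a)^2*(rational part) = [-4*n/3 - 8] / (n - a')^2.
Order-2 pole: residue = g'(a); g'((7/16) + ((1/48)*sqrt(2631))*i) = ((26368/769129)*sqrt(2631))*i, so the residue is ((26368/769129)*sqrt(2631))*i.
List the singular points by increasing real part (a conjugate pair: the negative imaginary part first).

Radius of convergence at 0: 1/3.
At -3/2: a logarithmic branch point.
At 1/3: a logarithmic branch point.
At (7/16) - ((1/48)*sqrt(2631))*i: a pole of order 2; residue -((26368/769129)*sqrt(2631))*i.
At (7/16) + ((1/48)*sqrt(2631))*i: a pole of order 2; residue ((26368/769129)*sqrt(2631))*i.


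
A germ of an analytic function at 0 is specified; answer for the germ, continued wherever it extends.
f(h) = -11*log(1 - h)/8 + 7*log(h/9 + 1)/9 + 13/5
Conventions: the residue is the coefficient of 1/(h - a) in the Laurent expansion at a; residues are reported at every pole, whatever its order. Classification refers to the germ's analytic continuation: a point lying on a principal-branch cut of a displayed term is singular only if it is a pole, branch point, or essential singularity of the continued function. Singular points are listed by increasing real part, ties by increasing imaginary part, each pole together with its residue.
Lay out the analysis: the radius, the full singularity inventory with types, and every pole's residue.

Branch term (-11/8)*log(1 - h/(1)): its argument vanishes at h = 1, a logarithmic branch point, modulus 1.
Branch term (7/9)*log(1 - h/(-9)): its argument vanishes at h = -9, a logarithmic branch point, modulus 9.
The radius of convergence is the smallest modulus among the singular points: 1.
List the singular points by increasing real part (a conjugate pair: the negative imaginary part first).

Radius of convergence at 0: 1.
At -9: a logarithmic branch point.
At 1: a logarithmic branch point.


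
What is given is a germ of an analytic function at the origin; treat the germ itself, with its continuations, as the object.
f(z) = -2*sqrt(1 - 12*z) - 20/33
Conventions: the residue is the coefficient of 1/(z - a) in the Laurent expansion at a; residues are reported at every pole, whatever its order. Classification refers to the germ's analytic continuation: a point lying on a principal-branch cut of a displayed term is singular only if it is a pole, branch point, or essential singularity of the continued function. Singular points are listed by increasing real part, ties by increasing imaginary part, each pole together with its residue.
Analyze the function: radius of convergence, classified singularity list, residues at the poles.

Branch term (-2)*sqrt(1 - z/(1/12)): its argument vanishes at z = 1/12, a square-root branch point, modulus 1/12.
The radius of convergence is the smallest modulus among the singular points: 1/12.

Radius of convergence at 0: 1/12.
At 1/12: an algebraic (square-root) branch point.


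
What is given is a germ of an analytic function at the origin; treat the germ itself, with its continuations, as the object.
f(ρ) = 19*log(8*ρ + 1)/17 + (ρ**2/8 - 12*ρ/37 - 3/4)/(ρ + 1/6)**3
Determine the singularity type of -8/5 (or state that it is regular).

Denominator factors: ρ + 1/6 = -43/30 at ρ = -8/5 — none vanishes.
Branch term log(1 - ρ/(-1/8)): argument at -8/5 is -59/5, nonzero, so -8/5 is not its branch point (a point on a principal cut is still regular for the continued germ).
So the germ continues analytically to -8/5.

The point is a regular point.


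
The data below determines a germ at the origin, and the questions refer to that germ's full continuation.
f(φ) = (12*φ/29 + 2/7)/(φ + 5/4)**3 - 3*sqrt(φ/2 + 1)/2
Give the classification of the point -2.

The point is an algebraic (square-root) branch point.

The term (-3/2)*sqrt(1 - φ/(-2)) has argument 1 - -2/(-2) = 0 at -2: a square-root (algebraic, two-sheeted) branch point; the remaining terms are analytic or single-valued there.


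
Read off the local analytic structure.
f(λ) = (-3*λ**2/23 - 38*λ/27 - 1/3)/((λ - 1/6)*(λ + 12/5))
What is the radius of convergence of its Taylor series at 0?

The radius of convergence is 1/6.

Denominator factor (λ + 12/5): pole of order 1 at -12/5, modulus 12/5.
Denominator factor (λ - 1/6): pole of order 1 at 1/6, modulus 1/6.
The radius of convergence is the smallest modulus among the singular points: 1/6.


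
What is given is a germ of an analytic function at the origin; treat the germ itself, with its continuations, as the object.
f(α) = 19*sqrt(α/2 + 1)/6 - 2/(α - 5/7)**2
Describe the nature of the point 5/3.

Denominator factors: α - 5/7 = 20/21 at α = 5/3 — none vanishes.
Branch term sqrt(1 - α/(-2)): argument at 5/3 is 11/6, nonzero, so 5/3 is not its branch point (a point on a principal cut is still regular for the continued germ).
So the germ continues analytically to 5/3.

The point is a regular point.


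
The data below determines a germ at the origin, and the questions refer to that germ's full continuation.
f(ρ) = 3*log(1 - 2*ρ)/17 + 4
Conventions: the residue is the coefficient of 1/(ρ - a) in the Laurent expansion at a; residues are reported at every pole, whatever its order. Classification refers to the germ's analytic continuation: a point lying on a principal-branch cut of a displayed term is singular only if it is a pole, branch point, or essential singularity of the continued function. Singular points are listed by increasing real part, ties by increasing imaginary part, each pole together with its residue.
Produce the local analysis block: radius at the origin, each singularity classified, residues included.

Radius of convergence at 0: 1/2.
At 1/2: a logarithmic branch point.

Branch term (3/17)*log(1 - ρ/(1/2)): its argument vanishes at ρ = 1/2, a logarithmic branch point, modulus 1/2.
The radius of convergence is the smallest modulus among the singular points: 1/2.


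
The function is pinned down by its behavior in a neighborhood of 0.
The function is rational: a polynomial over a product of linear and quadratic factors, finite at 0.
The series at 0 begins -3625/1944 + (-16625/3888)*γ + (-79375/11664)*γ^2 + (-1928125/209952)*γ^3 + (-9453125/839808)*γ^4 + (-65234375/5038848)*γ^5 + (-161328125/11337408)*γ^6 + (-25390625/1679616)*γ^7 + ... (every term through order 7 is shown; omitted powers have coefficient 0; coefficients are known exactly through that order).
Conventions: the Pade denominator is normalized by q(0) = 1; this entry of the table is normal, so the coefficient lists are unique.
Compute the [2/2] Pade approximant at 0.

The Pade approximant has numerator coefficients [-3625/1944, -161878625/343224864, -809393125/6178047552]; denominator coefficients [1, -360205/176556, 1746575/1589004].

Taylor coefficients needed (read off): a_0 = -3625/1944, a_1 = -16625/3888, a_2 = -79375/11664, a_3 = -1928125/209952, a_4 = -9453125/839808.
Write the denominator as Q(γ) = 1 + q1*γ + q2*γ^2. Requiring Q*f - P = O(γ^5) with deg P <= 2 kills the coefficients of γ^3..γ^4 in Q*f:
  γ^3: a_3 + q1*a_2 + q2*a_1 = 0, i.e. -1928125/209952 + (-79375/11664)*q1 + (-16625/3888)*q2 = 0.
  γ^4: a_4 + q1*a_3 + q2*a_2 = 0, i.e. -9453125/839808 + (-1928125/209952)*q1 + (-79375/11664)*q2 = 0.
Solving this linear system: q1 = -360205/176556, q2 = 1746575/1589004.
The numerator is Q*f truncated at degree 2: P0 = a_0 = -3625/1944; P1 = a_1 + q1*a_0 = -161878625/343224864; P2 = a_2 + q1*a_1 + q2*a_0 = -809393125/6178047552.


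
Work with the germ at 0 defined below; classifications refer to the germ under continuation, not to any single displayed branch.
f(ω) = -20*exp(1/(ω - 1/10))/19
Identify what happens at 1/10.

The point is an essential singularity.

The exponent 1/(ω - (1/10)) has a pole at 1/10, so exp(1/(ω - (1/10))) takes every nonzero value near it: an essential singularity (not a pole of any order).


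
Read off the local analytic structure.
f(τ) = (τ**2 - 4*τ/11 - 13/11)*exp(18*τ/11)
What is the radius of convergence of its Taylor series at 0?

The factor exp(18*τ/11) is entire and contributes no finite singular point.
The polynomial part has no poles.
No finite singular points: the Taylor series at 0 converges everywhere.

The radius of convergence is infinite.


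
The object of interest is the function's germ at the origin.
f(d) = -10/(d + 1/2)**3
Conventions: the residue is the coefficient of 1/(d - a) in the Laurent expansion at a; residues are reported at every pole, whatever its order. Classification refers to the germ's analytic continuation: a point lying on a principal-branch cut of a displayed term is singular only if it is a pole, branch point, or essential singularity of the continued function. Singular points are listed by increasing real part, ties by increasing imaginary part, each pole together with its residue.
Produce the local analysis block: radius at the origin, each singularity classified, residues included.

Denominator factor (d + 1/2)^3: pole of order 3 at -1/2, modulus 1/2.
The radius of convergence is the smallest modulus among the singular points: 1/2.
At the order-3 pole -1/2 set g(d) = (d - (-1/2))^3*f(d) = -10.
Order-3 pole: residue = g''(a)/2; g''(-1/2) = 0, so the residue is 0.

Radius of convergence at 0: 1/2.
At -1/2: a pole of order 3; residue 0.


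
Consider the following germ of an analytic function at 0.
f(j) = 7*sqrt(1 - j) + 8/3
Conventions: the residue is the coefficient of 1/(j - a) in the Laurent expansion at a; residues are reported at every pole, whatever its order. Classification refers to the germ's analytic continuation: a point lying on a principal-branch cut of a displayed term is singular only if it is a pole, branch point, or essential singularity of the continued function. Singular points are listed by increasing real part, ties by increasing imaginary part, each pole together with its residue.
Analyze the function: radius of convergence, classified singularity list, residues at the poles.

Radius of convergence at 0: 1.
At 1: an algebraic (square-root) branch point.

Branch term (7)*sqrt(1 - j/(1)): its argument vanishes at j = 1, a square-root branch point, modulus 1.
The radius of convergence is the smallest modulus among the singular points: 1.


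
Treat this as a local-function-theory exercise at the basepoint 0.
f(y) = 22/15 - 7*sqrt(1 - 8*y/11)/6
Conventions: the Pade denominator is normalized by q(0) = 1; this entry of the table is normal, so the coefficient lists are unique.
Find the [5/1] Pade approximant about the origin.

Taylor coefficients needed (expand at 0): a_0 = 3/10, a_1 = 14/33, a_2 = 28/363, a_3 = 112/3993, a_4 = 560/43923, a_5 = 3136/483153, a_6 = 6272/1771561.
Write the denominator as Q(y) = 1 + q1*y. Requiring Q*f - P = O(y^7) with deg P <= 5 kills the coefficients of y^6..y^6 in Q*f:
  y^6: a_6 + q1*a_5 = 0, i.e. 6272/1771561 + (3136/483153)*q1 = 0.
Solving this linear system: q1 = -6/11.
The numerator is Q*f truncated at degree 5: P0 = a_0 = 3/10; P1 = a_1 + q1*a_0 = 43/165; P2 = a_2 + q1*a_1 = -56/363; P3 = a_3 + q1*a_2 = -56/3993; P4 = a_4 + q1*a_3 = -112/43923; P5 = a_5 + q1*a_4 = -224/483153.

The Pade approximant has numerator coefficients [3/10, 43/165, -56/363, -56/3993, -112/43923, -224/483153]; denominator coefficients [1, -6/11].


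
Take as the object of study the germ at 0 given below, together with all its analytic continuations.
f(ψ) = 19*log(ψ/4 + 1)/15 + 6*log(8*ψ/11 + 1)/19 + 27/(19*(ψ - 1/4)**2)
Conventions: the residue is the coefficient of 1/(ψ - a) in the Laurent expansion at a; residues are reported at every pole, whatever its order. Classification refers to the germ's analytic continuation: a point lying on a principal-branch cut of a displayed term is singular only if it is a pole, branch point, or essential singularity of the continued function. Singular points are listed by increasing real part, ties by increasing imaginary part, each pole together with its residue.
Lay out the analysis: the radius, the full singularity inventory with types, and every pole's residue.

Denominator factor (ψ - 1/4)^2: pole of order 2 at 1/4, modulus 1/4.
Branch term (19/15)*log(1 - ψ/(-4)): its argument vanishes at ψ = -4, a logarithmic branch point, modulus 4.
Branch term (6/19)*log(1 - ψ/(-11/8)): its argument vanishes at ψ = -11/8, a logarithmic branch point, modulus 11/8.
The radius of convergence is the smallest modulus among the singular points: 1/4.
The branch terms are analytic at 1/4 and contribute nothing to the residue; only the rational part matters.
At the order-2 pole 1/4 set g(ψ) = (ψ - (1/4))^2*(rational part) = 27/19.
Order-2 pole: residue = g'(a); g'(1/4) = 0, so the residue is 0.
List the singular points by increasing real part (a conjugate pair: the negative imaginary part first).

Radius of convergence at 0: 1/4.
At -4: a logarithmic branch point.
At -11/8: a logarithmic branch point.
At 1/4: a pole of order 2; residue 0.


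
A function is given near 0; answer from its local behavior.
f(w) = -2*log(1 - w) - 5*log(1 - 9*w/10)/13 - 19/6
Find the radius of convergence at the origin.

The radius of convergence is 1.

Branch term (-5/13)*log(1 - w/(10/9)): its argument vanishes at w = 10/9, a logarithmic branch point, modulus 10/9.
Branch term (-2)*log(1 - w/(1)): its argument vanishes at w = 1, a logarithmic branch point, modulus 1.
The radius of convergence is the smallest modulus among the singular points: 1.


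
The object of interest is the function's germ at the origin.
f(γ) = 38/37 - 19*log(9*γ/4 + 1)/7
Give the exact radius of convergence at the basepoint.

Branch term (-19/7)*log(1 - γ/(-4/9)): its argument vanishes at γ = -4/9, a logarithmic branch point, modulus 4/9.
The radius of convergence is the smallest modulus among the singular points: 4/9.

The radius of convergence is 4/9.


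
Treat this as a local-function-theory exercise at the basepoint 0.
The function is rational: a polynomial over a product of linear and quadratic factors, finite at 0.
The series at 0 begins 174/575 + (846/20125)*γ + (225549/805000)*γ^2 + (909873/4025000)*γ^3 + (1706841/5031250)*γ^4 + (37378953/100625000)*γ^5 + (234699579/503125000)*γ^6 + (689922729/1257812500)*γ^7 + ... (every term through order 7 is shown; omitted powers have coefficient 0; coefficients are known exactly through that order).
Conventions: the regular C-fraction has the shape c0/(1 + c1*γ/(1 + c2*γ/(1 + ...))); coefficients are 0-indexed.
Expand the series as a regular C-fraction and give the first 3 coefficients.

The regular C-fraction coefficients are [174/575, -141/1015, -4981351/763280].


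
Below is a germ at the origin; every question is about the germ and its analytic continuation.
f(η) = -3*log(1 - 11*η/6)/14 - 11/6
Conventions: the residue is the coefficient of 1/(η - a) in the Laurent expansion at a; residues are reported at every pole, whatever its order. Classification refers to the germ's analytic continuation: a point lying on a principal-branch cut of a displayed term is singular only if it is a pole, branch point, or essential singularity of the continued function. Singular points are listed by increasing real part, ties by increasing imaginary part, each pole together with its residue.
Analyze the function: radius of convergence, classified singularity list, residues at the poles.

Branch term (-3/14)*log(1 - η/(6/11)): its argument vanishes at η = 6/11, a logarithmic branch point, modulus 6/11.
The radius of convergence is the smallest modulus among the singular points: 6/11.

Radius of convergence at 0: 6/11.
At 6/11: a logarithmic branch point.


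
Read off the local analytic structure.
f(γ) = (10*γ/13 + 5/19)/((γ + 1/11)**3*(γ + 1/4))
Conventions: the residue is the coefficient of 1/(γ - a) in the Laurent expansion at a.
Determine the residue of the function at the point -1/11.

At the order-3 pole -1/11 set g(γ) = (γ - (-1/11))^3*f(γ) = (10*γ/13 + 5/19)/(γ + 1/4).
Order-3 pole: residue = g''(a)/2; g''(-1/11) = 425920/12103, so the residue is 212960/12103.

The residue is 212960/12103.


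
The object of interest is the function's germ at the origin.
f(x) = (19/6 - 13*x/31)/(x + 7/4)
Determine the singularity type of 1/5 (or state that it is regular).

Denominator factors: x + 7/4 = 39/20 at x = 1/5 — none vanishes.
So the germ continues analytically to 1/5.

The point is a regular point.


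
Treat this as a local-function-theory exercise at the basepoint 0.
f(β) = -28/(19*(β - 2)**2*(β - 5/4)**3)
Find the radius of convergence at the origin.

The radius of convergence is 5/4.

Denominator factor (β - 2)^2: pole of order 2 at 2, modulus 2.
Denominator factor (β - 5/4)^3: pole of order 3 at 5/4, modulus 5/4.
The radius of convergence is the smallest modulus among the singular points: 5/4.


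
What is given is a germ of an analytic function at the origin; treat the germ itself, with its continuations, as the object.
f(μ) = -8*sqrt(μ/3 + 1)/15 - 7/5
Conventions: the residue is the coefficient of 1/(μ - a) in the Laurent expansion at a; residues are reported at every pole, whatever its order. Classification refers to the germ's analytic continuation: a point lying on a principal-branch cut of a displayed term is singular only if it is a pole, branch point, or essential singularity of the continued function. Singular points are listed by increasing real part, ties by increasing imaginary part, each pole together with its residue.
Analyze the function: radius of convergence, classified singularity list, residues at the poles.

Branch term (-8/15)*sqrt(1 - μ/(-3)): its argument vanishes at μ = -3, a square-root branch point, modulus 3.
The radius of convergence is the smallest modulus among the singular points: 3.

Radius of convergence at 0: 3.
At -3: an algebraic (square-root) branch point.


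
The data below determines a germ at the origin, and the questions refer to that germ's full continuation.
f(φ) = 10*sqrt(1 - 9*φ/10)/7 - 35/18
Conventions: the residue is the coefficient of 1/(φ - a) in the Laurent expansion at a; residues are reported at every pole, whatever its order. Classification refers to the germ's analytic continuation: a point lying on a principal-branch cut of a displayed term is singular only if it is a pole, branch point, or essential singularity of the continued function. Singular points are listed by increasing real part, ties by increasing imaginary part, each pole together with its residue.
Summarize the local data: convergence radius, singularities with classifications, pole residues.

Radius of convergence at 0: 10/9.
At 10/9: an algebraic (square-root) branch point.

Branch term (10/7)*sqrt(1 - φ/(10/9)): its argument vanishes at φ = 10/9, a square-root branch point, modulus 10/9.
The radius of convergence is the smallest modulus among the singular points: 10/9.


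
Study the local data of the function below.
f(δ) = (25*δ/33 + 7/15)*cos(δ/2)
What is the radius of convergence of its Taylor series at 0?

The factor cos(δ/2) is entire and contributes no finite singular point.
The polynomial part has no poles.
No finite singular points: the Taylor series at 0 converges everywhere.

The radius of convergence is infinite.


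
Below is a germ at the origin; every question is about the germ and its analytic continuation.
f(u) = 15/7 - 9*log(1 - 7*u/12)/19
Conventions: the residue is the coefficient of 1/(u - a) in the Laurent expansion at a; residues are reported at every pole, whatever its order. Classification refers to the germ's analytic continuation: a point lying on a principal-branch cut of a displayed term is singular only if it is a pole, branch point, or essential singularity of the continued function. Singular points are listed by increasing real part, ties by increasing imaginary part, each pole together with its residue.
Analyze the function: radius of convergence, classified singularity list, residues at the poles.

Branch term (-9/19)*log(1 - u/(12/7)): its argument vanishes at u = 12/7, a logarithmic branch point, modulus 12/7.
The radius of convergence is the smallest modulus among the singular points: 12/7.

Radius of convergence at 0: 12/7.
At 12/7: a logarithmic branch point.
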